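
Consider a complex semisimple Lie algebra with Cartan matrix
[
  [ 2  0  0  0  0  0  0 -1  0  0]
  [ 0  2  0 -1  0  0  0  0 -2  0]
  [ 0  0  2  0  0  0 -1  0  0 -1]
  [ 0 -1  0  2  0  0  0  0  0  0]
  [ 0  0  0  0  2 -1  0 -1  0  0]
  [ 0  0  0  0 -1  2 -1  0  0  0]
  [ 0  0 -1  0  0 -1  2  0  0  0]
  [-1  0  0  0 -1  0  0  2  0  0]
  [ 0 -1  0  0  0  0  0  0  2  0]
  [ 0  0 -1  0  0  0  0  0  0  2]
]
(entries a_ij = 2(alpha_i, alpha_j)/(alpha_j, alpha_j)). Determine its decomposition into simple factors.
The diagram associated to this matrix has two connected components: the simple roots {alpha_1, alpha_3, alpha_5, alpha_6, alpha_7, alpha_8, alpha_10} form a chain of 7 nodes with single edges (A_7), and {alpha_2, alpha_4, alpha_9} form a chain of 3 nodes with a double edge at one end; the terminal node there is the unique short simple root (B_3). A semisimple Lie algebra decomposes uniquely as the direct sum of simple ideals, one per connected component of its Dynkin diagram, so g ≅ A_7 ⊕ B_3 (dimension 63 + 21 = 84).

A_7 + B_3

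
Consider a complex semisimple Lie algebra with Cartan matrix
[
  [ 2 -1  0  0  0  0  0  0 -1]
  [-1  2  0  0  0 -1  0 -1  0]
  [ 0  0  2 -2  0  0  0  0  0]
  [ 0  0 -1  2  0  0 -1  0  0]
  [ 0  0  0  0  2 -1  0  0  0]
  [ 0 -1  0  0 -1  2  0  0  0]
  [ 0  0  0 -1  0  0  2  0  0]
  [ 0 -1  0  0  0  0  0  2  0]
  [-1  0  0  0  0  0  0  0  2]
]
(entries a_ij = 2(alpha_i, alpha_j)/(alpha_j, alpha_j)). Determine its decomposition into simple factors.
The diagram associated to this matrix has two connected components: the simple roots {alpha_3, alpha_4, alpha_7} form a chain of 3 nodes with a double edge at one end; the terminal node there is the unique long simple root (C_3), and {alpha_1, alpha_2, alpha_5, alpha_6, alpha_8, alpha_9} form a chain of 5 nodes with one extra node attached to the third node from one end (E_6). A semisimple Lie algebra decomposes uniquely as the direct sum of simple ideals, one per connected component of its Dynkin diagram, so g ≅ C_3 ⊕ E_6 (dimension 21 + 78 = 99).

C_3 (sp(6)) + E_6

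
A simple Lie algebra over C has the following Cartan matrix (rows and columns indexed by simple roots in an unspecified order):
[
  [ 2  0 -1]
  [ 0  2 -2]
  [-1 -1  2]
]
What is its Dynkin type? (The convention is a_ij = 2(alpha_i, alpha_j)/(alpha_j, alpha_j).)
The matrix has rank 3 with 2's on the diagonal. Reading the off-diagonal entries as Dynkin edges (a single edge where a_ij = a_ji = -1; a double or triple edge where a_ij * a_ji = 2 or 3), the diagram is a chain of 3 nodes with a double edge at one end; the terminal node there is the unique long simple root (C_3). One simple-root ordering that puts it in standard form is (alpha_1, alpha_3, alpha_2). So the algebra is type C_3, i.e. sp(6).

type C_3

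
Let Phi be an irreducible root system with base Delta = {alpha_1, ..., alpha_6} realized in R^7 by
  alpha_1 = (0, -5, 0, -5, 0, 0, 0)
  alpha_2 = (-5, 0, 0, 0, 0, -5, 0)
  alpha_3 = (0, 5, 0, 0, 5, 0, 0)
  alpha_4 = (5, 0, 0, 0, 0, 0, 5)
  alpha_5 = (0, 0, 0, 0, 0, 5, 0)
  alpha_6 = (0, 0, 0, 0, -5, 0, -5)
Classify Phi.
Compute the Cartan integers a_ij = 2(alpha_i, alpha_j)/(alpha_j, alpha_j); the resulting 6x6 Cartan matrix is
[[2, 0, -1, 0, 0, 0], [0, 2, 0, -1, -2, 0], [-1, 0, 2, 0, 0, -1], [0, -1, 0, 2, 0, -1], [0, -1, 0, 0, 2, 0], [0, 0, -1, -1, 0, 2]].
The roots have two lengths (squared-length ratio 2:1); the short ones are alpha_{5}. The associated Dynkin diagram is a chain of 6 nodes with a double edge at one end; the terminal node there is the unique short simple root (B_6), so the type is B_6 (the algebra so(13)).

B_6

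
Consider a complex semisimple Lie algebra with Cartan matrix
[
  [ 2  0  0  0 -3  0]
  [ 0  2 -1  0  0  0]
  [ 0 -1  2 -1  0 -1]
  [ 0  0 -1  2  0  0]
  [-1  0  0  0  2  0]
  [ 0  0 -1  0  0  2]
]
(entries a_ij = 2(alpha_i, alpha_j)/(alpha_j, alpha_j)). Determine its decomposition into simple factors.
D4 + G2

The diagram associated to this matrix has two connected components: the simple roots {alpha_2, alpha_3, alpha_4, alpha_6} form a chain of 2 nodes with a fork of two nodes at one end (D_4), and {alpha_1, alpha_5} form two nodes joined by a triple edge (G_2). A semisimple Lie algebra decomposes uniquely as the direct sum of simple ideals, one per connected component of its Dynkin diagram, so g ≅ D_4 ⊕ G_2 (dimension 28 + 14 = 42).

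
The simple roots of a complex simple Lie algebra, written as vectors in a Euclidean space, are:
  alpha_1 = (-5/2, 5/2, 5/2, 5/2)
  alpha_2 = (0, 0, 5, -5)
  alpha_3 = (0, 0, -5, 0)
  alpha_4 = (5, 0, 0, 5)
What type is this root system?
F_4

Compute the Cartan integers a_ij = 2(alpha_i, alpha_j)/(alpha_j, alpha_j); the resulting 4x4 Cartan matrix is
[[2, 0, -1, 0], [0, 2, -2, -1], [-1, -1, 2, 0], [0, -1, 0, 2]].
The roots have two lengths (squared-length ratio 2:1); the short ones are alpha_{1,3}. The associated Dynkin diagram is a chain of 4 nodes with a double edge between the middle two (F_4), so the type is F_4.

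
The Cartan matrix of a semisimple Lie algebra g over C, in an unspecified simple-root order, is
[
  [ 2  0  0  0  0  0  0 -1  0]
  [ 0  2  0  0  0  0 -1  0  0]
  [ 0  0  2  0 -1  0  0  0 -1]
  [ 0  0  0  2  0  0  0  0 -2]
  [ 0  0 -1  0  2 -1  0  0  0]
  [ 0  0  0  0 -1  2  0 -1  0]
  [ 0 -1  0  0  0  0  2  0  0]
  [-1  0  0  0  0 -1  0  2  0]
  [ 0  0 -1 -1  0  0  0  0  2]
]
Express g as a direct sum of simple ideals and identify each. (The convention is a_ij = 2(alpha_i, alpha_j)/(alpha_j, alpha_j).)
The diagram associated to this matrix has two connected components: the simple roots {alpha_2, alpha_7} form a chain of 2 nodes with single edges (A_2), and {alpha_1, alpha_3, alpha_4, alpha_5, alpha_6, alpha_8, alpha_9} form a chain of 7 nodes with a double edge at one end; the terminal node there is the unique long simple root (C_7). A semisimple Lie algebra decomposes uniquely as the direct sum of simple ideals, one per connected component of its Dynkin diagram, so g ≅ A_2 ⊕ C_7 (dimension 8 + 105 = 113).

A2 ⊕ C7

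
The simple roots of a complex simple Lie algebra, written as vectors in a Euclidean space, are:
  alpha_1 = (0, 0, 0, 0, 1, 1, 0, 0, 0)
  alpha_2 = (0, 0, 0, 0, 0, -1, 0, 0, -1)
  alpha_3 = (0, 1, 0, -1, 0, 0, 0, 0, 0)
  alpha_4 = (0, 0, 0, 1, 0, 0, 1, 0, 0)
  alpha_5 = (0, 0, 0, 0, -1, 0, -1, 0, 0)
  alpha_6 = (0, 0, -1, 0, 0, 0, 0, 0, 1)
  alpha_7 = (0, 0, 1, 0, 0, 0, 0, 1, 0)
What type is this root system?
Compute the Cartan integers a_ij = 2(alpha_i, alpha_j)/(alpha_j, alpha_j); the resulting 7x7 Cartan matrix is
[[2, -1, 0, 0, -1, 0, 0], [-1, 2, 0, 0, 0, -1, 0], [0, 0, 2, -1, 0, 0, 0], [0, 0, -1, 2, -1, 0, 0], [-1, 0, 0, -1, 2, 0, 0], [0, -1, 0, 0, 0, 2, -1], [0, 0, 0, 0, 0, -1, 2]].
All simple roots have the same length, so the diagram is simply laced. The associated Dynkin diagram is a chain of 7 nodes with single edges (A_7), so the type is A_7 (the algebra sl(8)).

A7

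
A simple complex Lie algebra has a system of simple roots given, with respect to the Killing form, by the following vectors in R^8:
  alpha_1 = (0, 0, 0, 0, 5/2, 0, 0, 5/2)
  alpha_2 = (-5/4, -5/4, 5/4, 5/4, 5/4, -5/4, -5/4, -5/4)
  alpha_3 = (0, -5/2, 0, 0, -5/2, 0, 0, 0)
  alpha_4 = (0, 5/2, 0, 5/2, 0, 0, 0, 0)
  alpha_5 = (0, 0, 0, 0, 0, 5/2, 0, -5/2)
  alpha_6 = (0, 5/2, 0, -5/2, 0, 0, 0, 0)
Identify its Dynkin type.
E_6

Compute the Cartan integers a_ij = 2(alpha_i, alpha_j)/(alpha_j, alpha_j); the resulting 6x6 Cartan matrix is
[[2, 0, -1, 0, -1, 0], [0, 2, 0, 0, 0, -1], [-1, 0, 2, -1, 0, -1], [0, 0, -1, 2, 0, 0], [-1, 0, 0, 0, 2, 0], [0, -1, -1, 0, 0, 2]].
All simple roots have the same length, so the diagram is simply laced. The associated Dynkin diagram is a chain of 5 nodes with one extra node attached to the third node from one end (E_6), so the type is E_6.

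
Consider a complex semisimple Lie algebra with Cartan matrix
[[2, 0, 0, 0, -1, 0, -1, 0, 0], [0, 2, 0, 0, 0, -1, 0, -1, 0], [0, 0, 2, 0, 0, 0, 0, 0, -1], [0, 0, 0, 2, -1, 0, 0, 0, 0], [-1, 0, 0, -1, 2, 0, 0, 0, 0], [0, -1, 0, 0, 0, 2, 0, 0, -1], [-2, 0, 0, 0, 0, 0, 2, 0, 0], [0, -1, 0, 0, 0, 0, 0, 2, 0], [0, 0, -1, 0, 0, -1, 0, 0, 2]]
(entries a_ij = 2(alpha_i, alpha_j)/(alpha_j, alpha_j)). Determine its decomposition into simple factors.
A_5 (sl(6)) ⊕ C_4 (sp(8))

The diagram associated to this matrix has two connected components: the simple roots {alpha_2, alpha_3, alpha_6, alpha_8, alpha_9} form a chain of 5 nodes with single edges (A_5), and {alpha_1, alpha_4, alpha_5, alpha_7} form a chain of 4 nodes with a double edge at one end; the terminal node there is the unique long simple root (C_4). A semisimple Lie algebra decomposes uniquely as the direct sum of simple ideals, one per connected component of its Dynkin diagram, so g ≅ A_5 ⊕ C_4 (dimension 35 + 36 = 71).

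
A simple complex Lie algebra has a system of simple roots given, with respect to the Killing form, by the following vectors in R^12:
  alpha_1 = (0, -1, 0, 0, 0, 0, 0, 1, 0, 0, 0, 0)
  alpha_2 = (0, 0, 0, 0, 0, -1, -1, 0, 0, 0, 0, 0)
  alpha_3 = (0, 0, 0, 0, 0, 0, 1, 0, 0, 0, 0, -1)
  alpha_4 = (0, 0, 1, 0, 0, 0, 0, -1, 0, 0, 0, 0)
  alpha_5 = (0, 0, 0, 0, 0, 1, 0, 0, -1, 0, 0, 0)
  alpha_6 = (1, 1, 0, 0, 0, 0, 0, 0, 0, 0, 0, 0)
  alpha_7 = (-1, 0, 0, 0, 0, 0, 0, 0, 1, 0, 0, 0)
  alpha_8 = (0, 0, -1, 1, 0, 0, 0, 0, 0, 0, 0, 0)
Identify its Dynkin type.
A8

Compute the Cartan integers a_ij = 2(alpha_i, alpha_j)/(alpha_j, alpha_j); the resulting 8x8 Cartan matrix is
[[2, 0, 0, -1, 0, -1, 0, 0], [0, 2, -1, 0, -1, 0, 0, 0], [0, -1, 2, 0, 0, 0, 0, 0], [-1, 0, 0, 2, 0, 0, 0, -1], [0, -1, 0, 0, 2, 0, -1, 0], [-1, 0, 0, 0, 0, 2, -1, 0], [0, 0, 0, 0, -1, -1, 2, 0], [0, 0, 0, -1, 0, 0, 0, 2]].
All simple roots have the same length, so the diagram is simply laced. The associated Dynkin diagram is a chain of 8 nodes with single edges (A_8), so the type is A_8 (the algebra sl(9)).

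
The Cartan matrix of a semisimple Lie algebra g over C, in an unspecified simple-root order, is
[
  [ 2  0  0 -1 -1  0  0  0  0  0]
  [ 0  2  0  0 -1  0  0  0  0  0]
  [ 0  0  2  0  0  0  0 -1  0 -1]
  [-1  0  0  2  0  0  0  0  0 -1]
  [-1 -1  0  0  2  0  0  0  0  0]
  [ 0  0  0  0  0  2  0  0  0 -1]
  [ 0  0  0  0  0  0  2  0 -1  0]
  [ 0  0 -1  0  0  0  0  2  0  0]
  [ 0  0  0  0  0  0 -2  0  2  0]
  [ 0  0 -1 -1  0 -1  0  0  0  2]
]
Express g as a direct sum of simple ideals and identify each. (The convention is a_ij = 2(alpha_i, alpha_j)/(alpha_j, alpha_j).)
type B_2 ⊕ type E_8

The diagram associated to this matrix has two connected components: the simple roots {alpha_7, alpha_9} form a chain of 2 nodes with a double edge at one end; the terminal node there is the unique short simple root (B_2), and {alpha_1, alpha_2, alpha_3, alpha_4, alpha_5, alpha_6, alpha_8, alpha_10} form a chain of 7 nodes with one extra node attached to the third node from one end (E_8). A semisimple Lie algebra decomposes uniquely as the direct sum of simple ideals, one per connected component of its Dynkin diagram, so g ≅ B_2 ⊕ E_8 (dimension 10 + 248 = 258).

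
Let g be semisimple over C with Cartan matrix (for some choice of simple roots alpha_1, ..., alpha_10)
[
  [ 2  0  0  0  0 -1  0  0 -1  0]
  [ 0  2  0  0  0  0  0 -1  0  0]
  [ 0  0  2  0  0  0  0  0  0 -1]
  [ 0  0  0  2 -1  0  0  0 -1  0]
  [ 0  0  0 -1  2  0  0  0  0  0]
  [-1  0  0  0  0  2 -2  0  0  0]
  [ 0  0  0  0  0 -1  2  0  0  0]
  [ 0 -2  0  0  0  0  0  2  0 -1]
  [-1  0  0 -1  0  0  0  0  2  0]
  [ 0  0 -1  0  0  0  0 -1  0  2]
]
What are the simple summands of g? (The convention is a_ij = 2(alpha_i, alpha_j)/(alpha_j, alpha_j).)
type B_4 + type B_6

The diagram associated to this matrix has two connected components: the simple roots {alpha_2, alpha_3, alpha_8, alpha_10} form a chain of 4 nodes with a double edge at one end; the terminal node there is the unique short simple root (B_4), and {alpha_1, alpha_4, alpha_5, alpha_6, alpha_7, alpha_9} form a chain of 6 nodes with a double edge at one end; the terminal node there is the unique short simple root (B_6). A semisimple Lie algebra decomposes uniquely as the direct sum of simple ideals, one per connected component of its Dynkin diagram, so g ≅ B_4 ⊕ B_6 (dimension 36 + 78 = 114).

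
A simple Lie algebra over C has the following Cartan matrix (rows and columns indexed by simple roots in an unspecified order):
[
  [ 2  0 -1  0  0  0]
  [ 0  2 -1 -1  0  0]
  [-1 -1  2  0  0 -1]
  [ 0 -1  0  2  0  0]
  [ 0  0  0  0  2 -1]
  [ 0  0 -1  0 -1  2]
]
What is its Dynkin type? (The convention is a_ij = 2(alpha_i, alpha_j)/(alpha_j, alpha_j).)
The matrix has rank 6 with 2's on the diagonal. Reading the off-diagonal entries as Dynkin edges (a single edge where a_ij = a_ji = -1; a double or triple edge where a_ij * a_ji = 2 or 3), the diagram is a chain of 5 nodes with one extra node attached to the third node from one end (E_6). One simple-root ordering that puts it in standard form is (alpha_5, alpha_1, alpha_6, alpha_3, alpha_2, alpha_4). So the algebra is type E_6.

E6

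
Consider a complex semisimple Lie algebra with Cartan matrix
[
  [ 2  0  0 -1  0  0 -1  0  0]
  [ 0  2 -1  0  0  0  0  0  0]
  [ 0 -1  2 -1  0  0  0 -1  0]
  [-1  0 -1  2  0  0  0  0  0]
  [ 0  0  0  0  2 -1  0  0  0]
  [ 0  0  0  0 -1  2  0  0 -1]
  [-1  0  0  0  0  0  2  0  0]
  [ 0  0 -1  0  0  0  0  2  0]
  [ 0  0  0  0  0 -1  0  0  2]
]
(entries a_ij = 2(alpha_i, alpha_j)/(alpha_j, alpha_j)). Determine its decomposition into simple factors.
A_3 (sl(4)) ⊕ D_6 (so(12))

The diagram associated to this matrix has two connected components: the simple roots {alpha_5, alpha_6, alpha_9} form a chain of 3 nodes with single edges (A_3), and {alpha_1, alpha_2, alpha_3, alpha_4, alpha_7, alpha_8} form a chain of 4 nodes with a fork of two nodes at one end (D_6). A semisimple Lie algebra decomposes uniquely as the direct sum of simple ideals, one per connected component of its Dynkin diagram, so g ≅ A_3 ⊕ D_6 (dimension 15 + 66 = 81).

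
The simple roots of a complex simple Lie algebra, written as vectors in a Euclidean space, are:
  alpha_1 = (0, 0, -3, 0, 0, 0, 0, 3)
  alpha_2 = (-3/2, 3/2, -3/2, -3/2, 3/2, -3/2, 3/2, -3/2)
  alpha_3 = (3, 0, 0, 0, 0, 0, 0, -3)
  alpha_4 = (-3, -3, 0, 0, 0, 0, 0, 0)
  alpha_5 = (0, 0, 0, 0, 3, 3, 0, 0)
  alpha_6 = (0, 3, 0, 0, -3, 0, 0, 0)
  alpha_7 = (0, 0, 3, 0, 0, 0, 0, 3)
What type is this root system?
Compute the Cartan integers a_ij = 2(alpha_i, alpha_j)/(alpha_j, alpha_j); the resulting 7x7 Cartan matrix is
[[2, 0, -1, 0, 0, 0, 0], [0, 2, 0, 0, 0, 0, -1], [-1, 0, 2, -1, 0, 0, -1], [0, 0, -1, 2, 0, -1, 0], [0, 0, 0, 0, 2, -1, 0], [0, 0, 0, -1, -1, 2, 0], [0, -1, -1, 0, 0, 0, 2]].
All simple roots have the same length, so the diagram is simply laced. The associated Dynkin diagram is a chain of 6 nodes with one extra node attached to the third node from one end (E_7), so the type is E_7.

E7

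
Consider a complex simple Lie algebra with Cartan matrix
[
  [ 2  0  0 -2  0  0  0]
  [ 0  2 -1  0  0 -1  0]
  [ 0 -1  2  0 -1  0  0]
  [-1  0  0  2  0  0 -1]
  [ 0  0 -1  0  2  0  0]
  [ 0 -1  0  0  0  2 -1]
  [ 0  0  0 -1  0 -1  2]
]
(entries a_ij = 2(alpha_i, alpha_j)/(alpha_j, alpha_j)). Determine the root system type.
The matrix has rank 7 with 2's on the diagonal. Reading the off-diagonal entries as Dynkin edges (a single edge where a_ij = a_ji = -1; a double or triple edge where a_ij * a_ji = 2 or 3), the diagram is a chain of 7 nodes with a double edge at one end; the terminal node there is the unique long simple root (C_7). One simple-root ordering that puts it in standard form is (alpha_5, alpha_3, alpha_2, alpha_6, alpha_7, alpha_4, alpha_1). So the algebra is type C_7, i.e. sp(14).

C_7 (sp(14))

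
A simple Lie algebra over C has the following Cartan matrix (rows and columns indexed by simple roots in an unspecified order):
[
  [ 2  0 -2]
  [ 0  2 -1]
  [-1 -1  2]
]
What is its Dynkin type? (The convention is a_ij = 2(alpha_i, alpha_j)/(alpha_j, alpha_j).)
C3

The matrix has rank 3 with 2's on the diagonal. Reading the off-diagonal entries as Dynkin edges (a single edge where a_ij = a_ji = -1; a double or triple edge where a_ij * a_ji = 2 or 3), the diagram is a chain of 3 nodes with a double edge at one end; the terminal node there is the unique long simple root (C_3). One simple-root ordering that puts it in standard form is (alpha_2, alpha_3, alpha_1). So the algebra is type C_3, i.e. sp(6).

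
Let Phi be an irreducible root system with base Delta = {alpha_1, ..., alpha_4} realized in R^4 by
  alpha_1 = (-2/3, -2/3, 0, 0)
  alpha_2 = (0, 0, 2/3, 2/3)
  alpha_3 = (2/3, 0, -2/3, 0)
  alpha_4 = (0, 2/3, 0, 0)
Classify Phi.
Compute the Cartan integers a_ij = 2(alpha_i, alpha_j)/(alpha_j, alpha_j); the resulting 4x4 Cartan matrix is
[[2, 0, -1, -2], [0, 2, -1, 0], [-1, -1, 2, 0], [-1, 0, 0, 2]].
The roots have two lengths (squared-length ratio 2:1); the short ones are alpha_{4}. The associated Dynkin diagram is a chain of 4 nodes with a double edge at one end; the terminal node there is the unique short simple root (B_4), so the type is B_4 (the algebra so(9)).

B_4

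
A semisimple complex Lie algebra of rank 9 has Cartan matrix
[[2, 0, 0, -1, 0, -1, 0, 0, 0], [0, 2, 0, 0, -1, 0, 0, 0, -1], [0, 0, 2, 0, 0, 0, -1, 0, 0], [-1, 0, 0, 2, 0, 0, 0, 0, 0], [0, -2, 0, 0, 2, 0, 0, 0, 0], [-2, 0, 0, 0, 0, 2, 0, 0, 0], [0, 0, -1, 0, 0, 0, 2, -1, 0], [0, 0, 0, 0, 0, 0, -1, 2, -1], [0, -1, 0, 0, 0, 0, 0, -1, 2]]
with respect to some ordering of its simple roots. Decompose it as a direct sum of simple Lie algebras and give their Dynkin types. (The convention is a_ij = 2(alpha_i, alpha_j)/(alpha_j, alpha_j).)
The diagram associated to this matrix has two connected components: the simple roots {alpha_1, alpha_4, alpha_6} form a chain of 3 nodes with a double edge at one end; the terminal node there is the unique long simple root (C_3), and {alpha_2, alpha_3, alpha_5, alpha_7, alpha_8, alpha_9} form a chain of 6 nodes with a double edge at one end; the terminal node there is the unique long simple root (C_6). A semisimple Lie algebra decomposes uniquely as the direct sum of simple ideals, one per connected component of its Dynkin diagram, so g ≅ C_3 ⊕ C_6 (dimension 21 + 78 = 99).

type C_3 + type C_6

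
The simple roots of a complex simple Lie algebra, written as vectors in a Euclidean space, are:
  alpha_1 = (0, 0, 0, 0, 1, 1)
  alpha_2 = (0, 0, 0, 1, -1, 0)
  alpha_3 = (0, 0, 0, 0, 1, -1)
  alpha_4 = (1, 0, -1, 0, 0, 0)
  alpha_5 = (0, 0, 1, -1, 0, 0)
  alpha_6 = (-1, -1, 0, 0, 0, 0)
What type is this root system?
D_6

Compute the Cartan integers a_ij = 2(alpha_i, alpha_j)/(alpha_j, alpha_j); the resulting 6x6 Cartan matrix is
[[2, -1, 0, 0, 0, 0], [-1, 2, -1, 0, -1, 0], [0, -1, 2, 0, 0, 0], [0, 0, 0, 2, -1, -1], [0, -1, 0, -1, 2, 0], [0, 0, 0, -1, 0, 2]].
All simple roots have the same length, so the diagram is simply laced. The associated Dynkin diagram is a chain of 4 nodes with a fork of two nodes at one end (D_6), so the type is D_6 (the algebra so(12)).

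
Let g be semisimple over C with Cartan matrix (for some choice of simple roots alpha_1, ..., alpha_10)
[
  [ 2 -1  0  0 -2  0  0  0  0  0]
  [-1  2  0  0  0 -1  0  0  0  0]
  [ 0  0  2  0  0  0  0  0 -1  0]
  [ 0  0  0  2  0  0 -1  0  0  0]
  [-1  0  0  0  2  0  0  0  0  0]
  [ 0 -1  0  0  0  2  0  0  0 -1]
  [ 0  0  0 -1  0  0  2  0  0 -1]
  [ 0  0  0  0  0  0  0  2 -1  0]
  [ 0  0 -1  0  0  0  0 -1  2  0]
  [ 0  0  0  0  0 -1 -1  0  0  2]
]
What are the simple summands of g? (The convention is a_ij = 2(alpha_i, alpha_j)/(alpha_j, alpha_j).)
A3 ⊕ B7

The diagram associated to this matrix has two connected components: the simple roots {alpha_3, alpha_8, alpha_9} form a chain of 3 nodes with single edges (A_3), and {alpha_1, alpha_2, alpha_4, alpha_5, alpha_6, alpha_7, alpha_10} form a chain of 7 nodes with a double edge at one end; the terminal node there is the unique short simple root (B_7). A semisimple Lie algebra decomposes uniquely as the direct sum of simple ideals, one per connected component of its Dynkin diagram, so g ≅ A_3 ⊕ B_7 (dimension 15 + 105 = 120).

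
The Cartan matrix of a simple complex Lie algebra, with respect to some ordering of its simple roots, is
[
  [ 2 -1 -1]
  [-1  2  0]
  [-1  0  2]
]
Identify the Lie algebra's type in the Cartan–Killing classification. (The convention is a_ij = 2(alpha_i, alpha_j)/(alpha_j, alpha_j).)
The matrix has rank 3 with 2's on the diagonal. Reading the off-diagonal entries as Dynkin edges (a single edge where a_ij = a_ji = -1; a double or triple edge where a_ij * a_ji = 2 or 3), the diagram is a chain of 3 nodes with single edges (A_3). One simple-root ordering that puts it in standard form is (alpha_3, alpha_1, alpha_2). So the algebra is type A_3, i.e. sl(4).

A_3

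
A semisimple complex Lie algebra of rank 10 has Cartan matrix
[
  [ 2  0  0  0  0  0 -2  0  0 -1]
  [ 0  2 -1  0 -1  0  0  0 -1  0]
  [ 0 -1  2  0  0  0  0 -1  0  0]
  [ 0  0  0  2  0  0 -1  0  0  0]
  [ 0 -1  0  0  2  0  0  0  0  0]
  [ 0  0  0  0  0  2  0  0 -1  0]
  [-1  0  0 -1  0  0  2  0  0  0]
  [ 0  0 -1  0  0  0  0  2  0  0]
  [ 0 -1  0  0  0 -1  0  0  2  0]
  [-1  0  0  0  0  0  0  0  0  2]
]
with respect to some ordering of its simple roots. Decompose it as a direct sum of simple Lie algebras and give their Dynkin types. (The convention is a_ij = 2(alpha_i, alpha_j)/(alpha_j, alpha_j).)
The diagram associated to this matrix has two connected components: the simple roots {alpha_2, alpha_3, alpha_5, alpha_6, alpha_8, alpha_9} form a chain of 5 nodes with one extra node attached to the third node from one end (E_6), and {alpha_1, alpha_4, alpha_7, alpha_10} form a chain of 4 nodes with a double edge between the middle two (F_4). A semisimple Lie algebra decomposes uniquely as the direct sum of simple ideals, one per connected component of its Dynkin diagram, so g ≅ E_6 ⊕ F_4 (dimension 78 + 52 = 130).

E6 ⊕ F4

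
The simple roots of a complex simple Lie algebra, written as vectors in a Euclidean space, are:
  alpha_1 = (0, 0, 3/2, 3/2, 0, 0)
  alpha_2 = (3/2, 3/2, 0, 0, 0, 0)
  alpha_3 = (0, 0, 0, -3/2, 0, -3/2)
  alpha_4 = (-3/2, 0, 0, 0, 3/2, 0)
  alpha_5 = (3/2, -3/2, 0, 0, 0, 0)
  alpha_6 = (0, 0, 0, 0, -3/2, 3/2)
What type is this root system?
Compute the Cartan integers a_ij = 2(alpha_i, alpha_j)/(alpha_j, alpha_j); the resulting 6x6 Cartan matrix is
[[2, 0, -1, 0, 0, 0], [0, 2, 0, -1, 0, 0], [-1, 0, 2, 0, 0, -1], [0, -1, 0, 2, -1, -1], [0, 0, 0, -1, 2, 0], [0, 0, -1, -1, 0, 2]].
All simple roots have the same length, so the diagram is simply laced. The associated Dynkin diagram is a chain of 4 nodes with a fork of two nodes at one end (D_6), so the type is D_6 (the algebra so(12)).

D6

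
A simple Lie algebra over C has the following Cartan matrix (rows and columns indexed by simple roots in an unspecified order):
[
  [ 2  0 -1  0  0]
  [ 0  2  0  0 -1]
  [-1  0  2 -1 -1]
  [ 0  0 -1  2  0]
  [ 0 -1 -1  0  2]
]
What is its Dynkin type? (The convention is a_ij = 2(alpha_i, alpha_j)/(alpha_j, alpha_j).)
The matrix has rank 5 with 2's on the diagonal. Reading the off-diagonal entries as Dynkin edges (a single edge where a_ij = a_ji = -1; a double or triple edge where a_ij * a_ji = 2 or 3), the diagram is a chain of 3 nodes with a fork of two nodes at one end (D_5). One simple-root ordering that puts it in standard form is (alpha_2, alpha_5, alpha_3, alpha_1, alpha_4). So the algebra is type D_5, i.e. so(10).

D_5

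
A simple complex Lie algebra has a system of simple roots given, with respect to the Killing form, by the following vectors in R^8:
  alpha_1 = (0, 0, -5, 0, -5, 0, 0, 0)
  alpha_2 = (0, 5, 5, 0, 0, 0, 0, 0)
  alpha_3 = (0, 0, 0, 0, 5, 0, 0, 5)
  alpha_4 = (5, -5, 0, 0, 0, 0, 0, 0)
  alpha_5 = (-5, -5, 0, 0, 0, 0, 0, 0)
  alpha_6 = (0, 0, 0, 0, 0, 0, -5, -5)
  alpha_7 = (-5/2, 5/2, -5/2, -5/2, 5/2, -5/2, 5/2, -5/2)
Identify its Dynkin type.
E_7

Compute the Cartan integers a_ij = 2(alpha_i, alpha_j)/(alpha_j, alpha_j); the resulting 7x7 Cartan matrix is
[[2, -1, -1, 0, 0, 0, 0], [-1, 2, 0, -1, -1, 0, 0], [-1, 0, 2, 0, 0, -1, 0], [0, -1, 0, 2, 0, 0, -1], [0, -1, 0, 0, 2, 0, 0], [0, 0, -1, 0, 0, 2, 0], [0, 0, 0, -1, 0, 0, 2]].
All simple roots have the same length, so the diagram is simply laced. The associated Dynkin diagram is a chain of 6 nodes with one extra node attached to the third node from one end (E_7), so the type is E_7.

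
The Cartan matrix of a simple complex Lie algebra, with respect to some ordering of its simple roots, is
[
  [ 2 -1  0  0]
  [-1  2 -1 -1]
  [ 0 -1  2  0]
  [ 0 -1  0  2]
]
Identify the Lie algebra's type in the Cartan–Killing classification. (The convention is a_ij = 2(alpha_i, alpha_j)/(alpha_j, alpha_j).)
The matrix has rank 4 with 2's on the diagonal. Reading the off-diagonal entries as Dynkin edges (a single edge where a_ij = a_ji = -1; a double or triple edge where a_ij * a_ji = 2 or 3), the diagram is a chain of 2 nodes with a fork of two nodes at one end (D_4). One simple-root ordering that puts it in standard form is (alpha_1, alpha_2, alpha_4, alpha_3). So the algebra is type D_4, i.e. so(8).

D4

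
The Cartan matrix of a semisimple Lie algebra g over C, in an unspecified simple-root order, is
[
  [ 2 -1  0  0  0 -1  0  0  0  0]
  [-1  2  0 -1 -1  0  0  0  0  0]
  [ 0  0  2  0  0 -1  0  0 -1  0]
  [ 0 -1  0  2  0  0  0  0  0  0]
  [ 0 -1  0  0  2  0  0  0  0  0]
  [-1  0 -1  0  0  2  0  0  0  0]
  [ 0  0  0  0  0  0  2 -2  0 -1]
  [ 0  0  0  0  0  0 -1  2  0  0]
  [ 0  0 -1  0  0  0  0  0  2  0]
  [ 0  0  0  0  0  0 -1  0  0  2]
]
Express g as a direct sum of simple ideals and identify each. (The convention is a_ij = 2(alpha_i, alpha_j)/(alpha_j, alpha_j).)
type B_3 ⊕ type D_7

The diagram associated to this matrix has two connected components: the simple roots {alpha_7, alpha_8, alpha_10} form a chain of 3 nodes with a double edge at one end; the terminal node there is the unique short simple root (B_3), and {alpha_1, alpha_2, alpha_3, alpha_4, alpha_5, alpha_6, alpha_9} form a chain of 5 nodes with a fork of two nodes at one end (D_7). A semisimple Lie algebra decomposes uniquely as the direct sum of simple ideals, one per connected component of its Dynkin diagram, so g ≅ B_3 ⊕ D_7 (dimension 21 + 91 = 112).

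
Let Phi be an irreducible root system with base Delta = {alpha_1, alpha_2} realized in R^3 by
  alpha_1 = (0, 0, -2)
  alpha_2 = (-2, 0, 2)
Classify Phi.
Compute the Cartan integers a_ij = 2(alpha_i, alpha_j)/(alpha_j, alpha_j); the resulting 2x2 Cartan matrix is
[[2, -1], [-2, 2]].
The roots have two lengths (squared-length ratio 2:1); the short ones are alpha_{1}. The associated Dynkin diagram is a chain of 2 nodes with a double edge at one end; the terminal node there is the unique short simple root (B_2), so the type is B_2 (the algebra so(5)).

B2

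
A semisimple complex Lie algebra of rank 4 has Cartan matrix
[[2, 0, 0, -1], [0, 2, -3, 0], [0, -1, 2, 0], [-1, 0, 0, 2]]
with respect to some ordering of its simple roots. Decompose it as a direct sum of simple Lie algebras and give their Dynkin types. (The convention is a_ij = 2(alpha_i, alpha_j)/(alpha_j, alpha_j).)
The diagram associated to this matrix has two connected components: the simple roots {alpha_1, alpha_4} form a chain of 2 nodes with single edges (A_2), and {alpha_2, alpha_3} form two nodes joined by a triple edge (G_2). A semisimple Lie algebra decomposes uniquely as the direct sum of simple ideals, one per connected component of its Dynkin diagram, so g ≅ A_2 ⊕ G_2 (dimension 8 + 14 = 22).

type A_2 ⊕ type G_2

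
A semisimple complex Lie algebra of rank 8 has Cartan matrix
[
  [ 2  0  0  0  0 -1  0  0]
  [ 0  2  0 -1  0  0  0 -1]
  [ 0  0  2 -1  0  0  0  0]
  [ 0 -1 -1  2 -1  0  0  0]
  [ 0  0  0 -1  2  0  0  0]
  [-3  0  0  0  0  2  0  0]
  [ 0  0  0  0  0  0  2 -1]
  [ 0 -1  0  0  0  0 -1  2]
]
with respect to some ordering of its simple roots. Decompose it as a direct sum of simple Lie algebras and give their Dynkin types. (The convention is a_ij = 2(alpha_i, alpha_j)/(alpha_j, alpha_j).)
The diagram associated to this matrix has two connected components: the simple roots {alpha_2, alpha_3, alpha_4, alpha_5, alpha_7, alpha_8} form a chain of 4 nodes with a fork of two nodes at one end (D_6), and {alpha_1, alpha_6} form two nodes joined by a triple edge (G_2). A semisimple Lie algebra decomposes uniquely as the direct sum of simple ideals, one per connected component of its Dynkin diagram, so g ≅ D_6 ⊕ G_2 (dimension 66 + 14 = 80).

type D_6 ⊕ type G_2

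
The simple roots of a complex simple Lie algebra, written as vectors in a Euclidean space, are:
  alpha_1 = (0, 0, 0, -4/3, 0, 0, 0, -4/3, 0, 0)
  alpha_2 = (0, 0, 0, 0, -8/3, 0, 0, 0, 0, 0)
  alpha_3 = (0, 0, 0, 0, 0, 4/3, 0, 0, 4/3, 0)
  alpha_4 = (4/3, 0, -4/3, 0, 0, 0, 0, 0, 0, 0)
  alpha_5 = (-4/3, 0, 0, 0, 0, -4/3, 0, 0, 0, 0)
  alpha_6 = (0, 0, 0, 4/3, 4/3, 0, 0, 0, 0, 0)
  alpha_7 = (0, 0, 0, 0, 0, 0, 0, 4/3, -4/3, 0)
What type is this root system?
type C_7

Compute the Cartan integers a_ij = 2(alpha_i, alpha_j)/(alpha_j, alpha_j); the resulting 7x7 Cartan matrix is
[[2, 0, 0, 0, 0, -1, -1], [0, 2, 0, 0, 0, -2, 0], [0, 0, 2, 0, -1, 0, -1], [0, 0, 0, 2, -1, 0, 0], [0, 0, -1, -1, 2, 0, 0], [-1, -1, 0, 0, 0, 2, 0], [-1, 0, -1, 0, 0, 0, 2]].
The roots have two lengths (squared-length ratio 2:1); the short ones are alpha_{1,3,4,5,6,7}. The associated Dynkin diagram is a chain of 7 nodes with a double edge at one end; the terminal node there is the unique long simple root (C_7), so the type is C_7 (the algebra sp(14)).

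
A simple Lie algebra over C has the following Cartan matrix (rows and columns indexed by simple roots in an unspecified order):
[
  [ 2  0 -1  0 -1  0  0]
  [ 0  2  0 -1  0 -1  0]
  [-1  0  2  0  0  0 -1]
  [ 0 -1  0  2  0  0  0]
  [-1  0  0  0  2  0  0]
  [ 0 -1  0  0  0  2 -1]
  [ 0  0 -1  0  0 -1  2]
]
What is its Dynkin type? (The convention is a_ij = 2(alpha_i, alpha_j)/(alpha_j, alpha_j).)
type A_7

The matrix has rank 7 with 2's on the diagonal. Reading the off-diagonal entries as Dynkin edges (a single edge where a_ij = a_ji = -1; a double or triple edge where a_ij * a_ji = 2 or 3), the diagram is a chain of 7 nodes with single edges (A_7). One simple-root ordering that puts it in standard form is (alpha_5, alpha_1, alpha_3, alpha_7, alpha_6, alpha_2, alpha_4). So the algebra is type A_7, i.e. sl(8).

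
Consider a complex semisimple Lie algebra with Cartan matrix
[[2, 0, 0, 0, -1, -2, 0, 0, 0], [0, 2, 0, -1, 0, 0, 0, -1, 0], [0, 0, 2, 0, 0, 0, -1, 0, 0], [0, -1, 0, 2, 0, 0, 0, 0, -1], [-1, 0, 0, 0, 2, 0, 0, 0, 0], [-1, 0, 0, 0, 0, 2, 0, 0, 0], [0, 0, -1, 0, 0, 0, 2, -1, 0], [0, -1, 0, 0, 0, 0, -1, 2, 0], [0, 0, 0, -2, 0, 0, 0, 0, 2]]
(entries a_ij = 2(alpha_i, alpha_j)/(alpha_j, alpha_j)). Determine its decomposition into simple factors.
The diagram associated to this matrix has two connected components: the simple roots {alpha_1, alpha_5, alpha_6} form a chain of 3 nodes with a double edge at one end; the terminal node there is the unique short simple root (B_3), and {alpha_2, alpha_3, alpha_4, alpha_7, alpha_8, alpha_9} form a chain of 6 nodes with a double edge at one end; the terminal node there is the unique long simple root (C_6). A semisimple Lie algebra decomposes uniquely as the direct sum of simple ideals, one per connected component of its Dynkin diagram, so g ≅ B_3 ⊕ C_6 (dimension 21 + 78 = 99).

B_3 (so(7)) ⊕ C_6 (sp(12))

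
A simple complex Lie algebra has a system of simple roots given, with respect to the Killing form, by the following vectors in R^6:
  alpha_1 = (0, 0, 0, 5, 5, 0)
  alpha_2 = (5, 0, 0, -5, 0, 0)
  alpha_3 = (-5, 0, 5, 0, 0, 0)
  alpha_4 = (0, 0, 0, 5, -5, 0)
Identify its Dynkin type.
D_4

Compute the Cartan integers a_ij = 2(alpha_i, alpha_j)/(alpha_j, alpha_j); the resulting 4x4 Cartan matrix is
[[2, -1, 0, 0], [-1, 2, -1, -1], [0, -1, 2, 0], [0, -1, 0, 2]].
All simple roots have the same length, so the diagram is simply laced. The associated Dynkin diagram is a chain of 2 nodes with a fork of two nodes at one end (D_4), so the type is D_4 (the algebra so(8)).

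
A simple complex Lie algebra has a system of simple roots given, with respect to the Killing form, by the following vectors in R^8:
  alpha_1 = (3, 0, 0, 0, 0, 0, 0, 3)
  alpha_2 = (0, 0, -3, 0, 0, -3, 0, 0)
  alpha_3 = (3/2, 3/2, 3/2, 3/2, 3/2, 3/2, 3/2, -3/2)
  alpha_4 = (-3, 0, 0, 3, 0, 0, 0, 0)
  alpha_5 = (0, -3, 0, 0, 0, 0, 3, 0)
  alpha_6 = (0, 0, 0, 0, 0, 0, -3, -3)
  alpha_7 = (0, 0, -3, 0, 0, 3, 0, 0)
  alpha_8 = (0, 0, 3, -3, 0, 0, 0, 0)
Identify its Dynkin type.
Compute the Cartan integers a_ij = 2(alpha_i, alpha_j)/(alpha_j, alpha_j); the resulting 8x8 Cartan matrix is
[[2, 0, 0, -1, 0, -1, 0, 0], [0, 2, -1, 0, 0, 0, 0, -1], [0, -1, 2, 0, 0, 0, 0, 0], [-1, 0, 0, 2, 0, 0, 0, -1], [0, 0, 0, 0, 2, -1, 0, 0], [-1, 0, 0, 0, -1, 2, 0, 0], [0, 0, 0, 0, 0, 0, 2, -1], [0, -1, 0, -1, 0, 0, -1, 2]].
All simple roots have the same length, so the diagram is simply laced. The associated Dynkin diagram is a chain of 7 nodes with one extra node attached to the third node from one end (E_8), so the type is E_8.

E_8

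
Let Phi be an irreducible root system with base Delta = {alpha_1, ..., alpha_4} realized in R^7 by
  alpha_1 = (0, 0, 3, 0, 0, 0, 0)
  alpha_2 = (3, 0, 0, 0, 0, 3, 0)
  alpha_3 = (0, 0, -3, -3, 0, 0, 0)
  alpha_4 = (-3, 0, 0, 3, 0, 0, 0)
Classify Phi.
B4

Compute the Cartan integers a_ij = 2(alpha_i, alpha_j)/(alpha_j, alpha_j); the resulting 4x4 Cartan matrix is
[[2, 0, -1, 0], [0, 2, 0, -1], [-2, 0, 2, -1], [0, -1, -1, 2]].
The roots have two lengths (squared-length ratio 2:1); the short ones are alpha_{1}. The associated Dynkin diagram is a chain of 4 nodes with a double edge at one end; the terminal node there is the unique short simple root (B_4), so the type is B_4 (the algebra so(9)).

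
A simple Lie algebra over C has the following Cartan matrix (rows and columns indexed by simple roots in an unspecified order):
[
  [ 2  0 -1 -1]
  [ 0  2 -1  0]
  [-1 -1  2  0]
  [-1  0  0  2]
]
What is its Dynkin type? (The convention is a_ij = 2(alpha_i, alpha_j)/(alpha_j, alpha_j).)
The matrix has rank 4 with 2's on the diagonal. Reading the off-diagonal entries as Dynkin edges (a single edge where a_ij = a_ji = -1; a double or triple edge where a_ij * a_ji = 2 or 3), the diagram is a chain of 4 nodes with single edges (A_4). One simple-root ordering that puts it in standard form is (alpha_4, alpha_1, alpha_3, alpha_2). So the algebra is type A_4, i.e. sl(5).

type A_4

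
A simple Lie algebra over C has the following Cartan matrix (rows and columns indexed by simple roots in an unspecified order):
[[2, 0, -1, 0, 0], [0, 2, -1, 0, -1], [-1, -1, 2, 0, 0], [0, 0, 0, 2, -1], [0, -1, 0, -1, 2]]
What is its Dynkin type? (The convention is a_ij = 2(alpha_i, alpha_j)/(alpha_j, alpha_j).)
The matrix has rank 5 with 2's on the diagonal. Reading the off-diagonal entries as Dynkin edges (a single edge where a_ij = a_ji = -1; a double or triple edge where a_ij * a_ji = 2 or 3), the diagram is a chain of 5 nodes with single edges (A_5). One simple-root ordering that puts it in standard form is (alpha_1, alpha_3, alpha_2, alpha_5, alpha_4). So the algebra is type A_5, i.e. sl(6).

A_5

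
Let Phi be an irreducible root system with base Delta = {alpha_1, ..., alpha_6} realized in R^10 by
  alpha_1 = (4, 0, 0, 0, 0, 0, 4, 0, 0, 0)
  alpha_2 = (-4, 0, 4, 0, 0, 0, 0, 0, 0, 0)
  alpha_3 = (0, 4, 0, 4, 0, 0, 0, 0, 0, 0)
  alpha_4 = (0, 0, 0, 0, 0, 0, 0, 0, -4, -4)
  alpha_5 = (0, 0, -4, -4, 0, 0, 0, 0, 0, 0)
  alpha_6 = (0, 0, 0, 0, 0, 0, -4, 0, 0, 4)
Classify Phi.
Compute the Cartan integers a_ij = 2(alpha_i, alpha_j)/(alpha_j, alpha_j); the resulting 6x6 Cartan matrix is
[[2, -1, 0, 0, 0, -1], [-1, 2, 0, 0, -1, 0], [0, 0, 2, 0, -1, 0], [0, 0, 0, 2, 0, -1], [0, -1, -1, 0, 2, 0], [-1, 0, 0, -1, 0, 2]].
All simple roots have the same length, so the diagram is simply laced. The associated Dynkin diagram is a chain of 6 nodes with single edges (A_6), so the type is A_6 (the algebra sl(7)).

type A_6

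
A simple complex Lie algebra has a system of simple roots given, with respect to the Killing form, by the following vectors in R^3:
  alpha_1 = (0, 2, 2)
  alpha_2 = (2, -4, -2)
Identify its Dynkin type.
Compute the Cartan integers a_ij = 2(alpha_i, alpha_j)/(alpha_j, alpha_j); the resulting 2x2 Cartan matrix is
[[2, -1], [-3, 2]].
The roots have two lengths (squared-length ratio 3:1); the short ones are alpha_{1}. The associated Dynkin diagram is two nodes joined by a triple edge (G_2), so the type is G_2.

G_2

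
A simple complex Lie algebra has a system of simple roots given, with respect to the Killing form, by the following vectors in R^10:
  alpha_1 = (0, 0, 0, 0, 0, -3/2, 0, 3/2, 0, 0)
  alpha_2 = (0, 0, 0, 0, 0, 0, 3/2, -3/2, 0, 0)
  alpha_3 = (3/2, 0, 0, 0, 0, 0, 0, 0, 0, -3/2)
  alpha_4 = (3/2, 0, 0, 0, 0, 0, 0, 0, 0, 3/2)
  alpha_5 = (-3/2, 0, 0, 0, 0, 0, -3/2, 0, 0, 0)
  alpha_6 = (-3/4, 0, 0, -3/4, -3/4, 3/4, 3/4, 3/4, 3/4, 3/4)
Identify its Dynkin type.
Compute the Cartan integers a_ij = 2(alpha_i, alpha_j)/(alpha_j, alpha_j); the resulting 6x6 Cartan matrix is
[[2, -1, 0, 0, 0, 0], [-1, 2, 0, 0, -1, 0], [0, 0, 2, 0, -1, -1], [0, 0, 0, 2, -1, 0], [0, -1, -1, -1, 2, 0], [0, 0, -1, 0, 0, 2]].
All simple roots have the same length, so the diagram is simply laced. The associated Dynkin diagram is a chain of 5 nodes with one extra node attached to the third node from one end (E_6), so the type is E_6.

E6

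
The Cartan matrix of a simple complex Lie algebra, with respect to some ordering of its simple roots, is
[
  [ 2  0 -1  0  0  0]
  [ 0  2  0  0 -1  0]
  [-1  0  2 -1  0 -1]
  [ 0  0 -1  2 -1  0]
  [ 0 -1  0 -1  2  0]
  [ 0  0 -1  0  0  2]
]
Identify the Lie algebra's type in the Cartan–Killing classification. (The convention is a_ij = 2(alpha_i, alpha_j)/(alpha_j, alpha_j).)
D_6 (so(12))

The matrix has rank 6 with 2's on the diagonal. Reading the off-diagonal entries as Dynkin edges (a single edge where a_ij = a_ji = -1; a double or triple edge where a_ij * a_ji = 2 or 3), the diagram is a chain of 4 nodes with a fork of two nodes at one end (D_6). One simple-root ordering that puts it in standard form is (alpha_2, alpha_5, alpha_4, alpha_3, alpha_1, alpha_6). So the algebra is type D_6, i.e. so(12).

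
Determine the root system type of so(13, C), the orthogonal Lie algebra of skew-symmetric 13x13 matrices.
B6

This is so(13) with 13 odd, which has dimension 13(13-1)/2 = 78 and rank (13-1)/2 = 6. In the classification of classical Lie algebras, the orthogonal algebra so(2n+1) in an odd number of variables has type B_n; here n = 6, so the Dynkin diagram is a chain of 6 nodes with a double edge at one end; the terminal node there is the unique short simple root (B_6). Hence the type is B_6.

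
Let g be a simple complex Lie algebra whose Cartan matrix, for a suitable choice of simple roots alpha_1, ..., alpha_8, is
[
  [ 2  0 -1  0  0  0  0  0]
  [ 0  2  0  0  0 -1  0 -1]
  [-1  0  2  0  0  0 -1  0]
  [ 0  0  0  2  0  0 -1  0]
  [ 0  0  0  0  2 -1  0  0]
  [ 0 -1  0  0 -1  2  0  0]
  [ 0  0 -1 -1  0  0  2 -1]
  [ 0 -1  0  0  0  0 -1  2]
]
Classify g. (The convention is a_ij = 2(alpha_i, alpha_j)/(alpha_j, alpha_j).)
The matrix has rank 8 with 2's on the diagonal. Reading the off-diagonal entries as Dynkin edges (a single edge where a_ij = a_ji = -1; a double or triple edge where a_ij * a_ji = 2 or 3), the diagram is a chain of 7 nodes with one extra node attached to the third node from one end (E_8). One simple-root ordering that puts it in standard form is (alpha_1, alpha_4, alpha_3, alpha_7, alpha_8, alpha_2, alpha_6, alpha_5). So the algebra is type E_8.

type E_8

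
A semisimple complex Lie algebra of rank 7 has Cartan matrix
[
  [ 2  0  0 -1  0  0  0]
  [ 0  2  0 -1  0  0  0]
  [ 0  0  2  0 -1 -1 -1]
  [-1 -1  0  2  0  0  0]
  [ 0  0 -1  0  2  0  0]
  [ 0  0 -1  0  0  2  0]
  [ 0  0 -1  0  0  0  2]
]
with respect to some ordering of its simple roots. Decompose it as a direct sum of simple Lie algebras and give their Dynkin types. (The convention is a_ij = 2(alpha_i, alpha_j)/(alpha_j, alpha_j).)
A_3 ⊕ D_4

The diagram associated to this matrix has two connected components: the simple roots {alpha_1, alpha_2, alpha_4} form a chain of 3 nodes with single edges (A_3), and {alpha_3, alpha_5, alpha_6, alpha_7} form a chain of 2 nodes with a fork of two nodes at one end (D_4). A semisimple Lie algebra decomposes uniquely as the direct sum of simple ideals, one per connected component of its Dynkin diagram, so g ≅ A_3 ⊕ D_4 (dimension 15 + 28 = 43).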